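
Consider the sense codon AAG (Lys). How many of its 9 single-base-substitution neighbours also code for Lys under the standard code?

1

Position 1: none → 0 synonymous.
Position 2: none → 0 synonymous.
Position 3: AAA → 1 synonymous.
Total: 0 + 0 + 1 = 1.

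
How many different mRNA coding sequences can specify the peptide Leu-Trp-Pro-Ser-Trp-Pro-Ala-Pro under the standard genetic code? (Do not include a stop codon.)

Leu: 6 codons.
Trp: 1 codon.
Pro: 4 codons.
Ser: 6 codons.
Trp: 1 codon.
Pro: 4 codons.
Ala: 4 codons.
Pro: 4 codons.
6 × 1 × 4 × 6 × 1 × 4 × 4 × 4 = 9216.

9216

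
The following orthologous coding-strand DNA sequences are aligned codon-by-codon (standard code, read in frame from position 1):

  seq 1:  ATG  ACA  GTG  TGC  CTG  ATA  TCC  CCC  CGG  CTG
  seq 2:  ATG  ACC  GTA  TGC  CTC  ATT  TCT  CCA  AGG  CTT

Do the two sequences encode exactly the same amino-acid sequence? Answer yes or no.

yes

Codon 1: ATG Met / ATG Met — identical.
Codon 2: ACA Thr / ACC Thr — synonymous.
Codon 3: GTG Val / GTA Val — synonymous.
Codon 4: TGC Cys / TGC Cys — identical.
Codon 5: CTG Leu / CTC Leu — synonymous.
Codon 6: ATA Ile / ATT Ile — synonymous.
Codon 7: TCC Ser / TCT Ser — synonymous.
Codon 8: CCC Pro / CCA Pro — synonymous.
Codon 9: CGG Arg / AGG Arg — synonymous.
Codon 10: CTG Leu / CTT Leu — synonymous.
Nonsynonymous differences: 0 → same protein.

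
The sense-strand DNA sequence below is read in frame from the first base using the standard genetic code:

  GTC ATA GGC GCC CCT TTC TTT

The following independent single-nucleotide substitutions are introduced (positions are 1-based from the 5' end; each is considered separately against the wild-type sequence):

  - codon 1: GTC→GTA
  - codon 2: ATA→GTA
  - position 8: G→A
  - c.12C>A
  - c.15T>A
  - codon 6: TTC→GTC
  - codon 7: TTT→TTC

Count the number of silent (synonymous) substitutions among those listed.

Codon 1: GTC (Val) → GTA (Val) — synonymous.
Codon 2: ATA (Ile) → GTA (Val) — missense.
Codon 3: GGC (Gly) → GAC (Asp) — missense.
Codon 4: GCC (Ala) → GCA (Ala) — synonymous.
Codon 5: CCT (Pro) → CCA (Pro) — synonymous.
Codon 6: TTC (Phe) → GTC (Val) — missense.
Codon 7: TTT (Phe) → TTC (Phe) — synonymous.
Synonymous: 4 of 7.

4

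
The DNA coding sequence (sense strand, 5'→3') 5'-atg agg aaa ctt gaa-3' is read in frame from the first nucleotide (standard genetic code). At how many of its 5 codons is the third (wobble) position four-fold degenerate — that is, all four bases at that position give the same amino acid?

Codon 1 ATG (Met): third position 1-fold.
Codon 2 AGG (Arg): third position 2-fold.
Codon 3 AAA (Lys): third position 2-fold.
Codon 4 CTT (Leu): third position 4-fold.
Codon 5 GAA (Glu): third position 2-fold.
Four-fold degenerate third positions: 1.

1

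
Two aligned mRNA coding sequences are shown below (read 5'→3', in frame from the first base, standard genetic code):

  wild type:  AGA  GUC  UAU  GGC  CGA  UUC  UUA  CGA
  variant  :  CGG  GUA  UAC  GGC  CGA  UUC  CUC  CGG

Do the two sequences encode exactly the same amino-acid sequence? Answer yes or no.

yes

Codon 1: AGA Arg / CGG Arg — synonymous.
Codon 2: GUC Val / GUA Val — synonymous.
Codon 3: UAU Tyr / UAC Tyr — synonymous.
Codon 4: GGC Gly / GGC Gly — identical.
Codon 5: CGA Arg / CGA Arg — identical.
Codon 6: UUC Phe / UUC Phe — identical.
Codon 7: UUA Leu / CUC Leu — synonymous.
Codon 8: CGA Arg / CGG Arg — synonymous.
Nonsynonymous differences: 0 → same protein.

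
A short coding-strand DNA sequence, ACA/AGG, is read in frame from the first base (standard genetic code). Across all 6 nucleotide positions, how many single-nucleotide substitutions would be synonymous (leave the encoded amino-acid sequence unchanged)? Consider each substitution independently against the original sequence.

5

Codon 1 (ACA, Thr): 3 synonymous substitutions.
Codon 2 (AGG, Arg): 2 synonymous substitutions.
Total: 3 + 2 = 5.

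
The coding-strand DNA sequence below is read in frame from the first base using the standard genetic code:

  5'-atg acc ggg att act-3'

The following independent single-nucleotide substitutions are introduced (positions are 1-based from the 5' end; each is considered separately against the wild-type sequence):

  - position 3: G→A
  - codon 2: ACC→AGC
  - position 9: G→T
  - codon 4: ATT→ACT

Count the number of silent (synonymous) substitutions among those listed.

1

Codon 1: ATG (Met) → ATA (Ile) — missense.
Codon 2: ACC (Thr) → AGC (Ser) — missense.
Codon 3: GGG (Gly) → GGT (Gly) — synonymous.
Codon 4: ATT (Ile) → ACT (Thr) — missense.
Synonymous: 1 of 4.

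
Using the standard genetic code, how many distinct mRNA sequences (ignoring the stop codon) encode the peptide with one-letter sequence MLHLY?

144

Met: 1 codon.
Leu: 6 codons.
His: 2 codons.
Leu: 6 codons.
Tyr: 2 codons.
1 × 6 × 2 × 6 × 2 = 144.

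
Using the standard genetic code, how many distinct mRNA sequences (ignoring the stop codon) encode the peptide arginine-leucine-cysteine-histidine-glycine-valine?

Arg: 6 codons.
Leu: 6 codons.
Cys: 2 codons.
His: 2 codons.
Gly: 4 codons.
Val: 4 codons.
6 × 6 × 2 × 2 × 4 × 4 = 2304.

2304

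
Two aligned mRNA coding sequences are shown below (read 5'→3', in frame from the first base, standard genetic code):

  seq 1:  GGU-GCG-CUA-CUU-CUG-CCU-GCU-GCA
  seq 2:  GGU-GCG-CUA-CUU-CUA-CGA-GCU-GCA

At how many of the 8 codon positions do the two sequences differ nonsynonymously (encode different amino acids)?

Codon 1: GGU Gly / GGU Gly — identical.
Codon 2: GCG Ala / GCG Ala — identical.
Codon 3: CUA Leu / CUA Leu — identical.
Codon 4: CUU Leu / CUU Leu — identical.
Codon 5: CUG Leu / CUA Leu — synonymous.
Codon 6: CCU Pro / CGA Arg — nonsynonymous.
Codon 7: GCU Ala / GCU Ala — identical.
Codon 8: GCA Ala / GCA Ala — identical.
Nonsynonymous differences: 1.

1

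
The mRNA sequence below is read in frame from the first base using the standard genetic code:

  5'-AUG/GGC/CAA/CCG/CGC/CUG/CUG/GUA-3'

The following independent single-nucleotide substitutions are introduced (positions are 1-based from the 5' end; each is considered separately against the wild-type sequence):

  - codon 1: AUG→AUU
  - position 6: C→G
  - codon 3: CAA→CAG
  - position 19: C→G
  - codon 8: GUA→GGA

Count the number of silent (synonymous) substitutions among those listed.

2

Codon 1: AUG (Met) → AUU (Ile) — missense.
Codon 2: GGC (Gly) → GGG (Gly) — synonymous.
Codon 3: CAA (Gln) → CAG (Gln) — synonymous.
Codon 7: CUG (Leu) → GUG (Val) — missense.
Codon 8: GUA (Val) → GGA (Gly) — missense.
Synonymous: 2 of 5.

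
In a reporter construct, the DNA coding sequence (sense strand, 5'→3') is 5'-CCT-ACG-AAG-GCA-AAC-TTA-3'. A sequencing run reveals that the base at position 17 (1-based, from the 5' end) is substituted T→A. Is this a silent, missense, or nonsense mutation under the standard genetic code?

nonsense

Position 17 falls in codon 6: TTA → Leu.
After the substitution the codon is TAA → Stop.
The new codon is a stop codon, so this is a nonsense mutation.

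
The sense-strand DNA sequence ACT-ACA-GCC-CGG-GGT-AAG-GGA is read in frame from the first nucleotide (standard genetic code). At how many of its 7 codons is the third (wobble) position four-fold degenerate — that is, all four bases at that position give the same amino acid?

Codon 1 ACT (Thr): third position 4-fold.
Codon 2 ACA (Thr): third position 4-fold.
Codon 3 GCC (Ala): third position 4-fold.
Codon 4 CGG (Arg): third position 4-fold.
Codon 5 GGT (Gly): third position 4-fold.
Codon 6 AAG (Lys): third position 2-fold.
Codon 7 GGA (Gly): third position 4-fold.
Four-fold degenerate third positions: 6.

6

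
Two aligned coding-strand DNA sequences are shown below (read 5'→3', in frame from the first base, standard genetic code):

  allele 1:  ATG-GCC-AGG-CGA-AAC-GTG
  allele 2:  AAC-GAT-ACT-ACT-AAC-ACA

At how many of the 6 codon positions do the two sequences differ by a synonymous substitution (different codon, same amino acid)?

0

Codon 1: ATG Met / AAC Asn — nonsynonymous.
Codon 2: GCC Ala / GAT Asp — nonsynonymous.
Codon 3: AGG Arg / ACT Thr — nonsynonymous.
Codon 4: CGA Arg / ACT Thr — nonsynonymous.
Codon 5: AAC Asn / AAC Asn — identical.
Codon 6: GTG Val / ACA Thr — nonsynonymous.
Synonymous differences: 0.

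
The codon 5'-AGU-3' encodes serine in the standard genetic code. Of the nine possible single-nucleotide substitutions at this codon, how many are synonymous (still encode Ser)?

1

Position 1: none → 0 synonymous.
Position 2: none → 0 synonymous.
Position 3: AGC → 1 synonymous.
Total: 0 + 0 + 1 = 1.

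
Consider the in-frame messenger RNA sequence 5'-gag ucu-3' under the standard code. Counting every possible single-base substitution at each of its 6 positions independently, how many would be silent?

Codon 1 (GAG, Glu): 1 synonymous substitution.
Codon 2 (UCU, Ser): 3 synonymous substitutions.
Total: 1 + 3 = 4.

4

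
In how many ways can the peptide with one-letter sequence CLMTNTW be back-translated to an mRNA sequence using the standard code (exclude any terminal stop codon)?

384

Cys: 2 codons.
Leu: 6 codons.
Met: 1 codon.
Thr: 4 codons.
Asn: 2 codons.
Thr: 4 codons.
Trp: 1 codon.
2 × 6 × 1 × 4 × 2 × 4 × 1 = 384.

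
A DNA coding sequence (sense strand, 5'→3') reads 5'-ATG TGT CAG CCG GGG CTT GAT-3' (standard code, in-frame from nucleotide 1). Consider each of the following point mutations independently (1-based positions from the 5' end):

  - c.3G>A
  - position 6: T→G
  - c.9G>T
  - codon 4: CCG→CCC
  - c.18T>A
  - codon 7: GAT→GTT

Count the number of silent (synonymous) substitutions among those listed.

2

Codon 1: ATG (Met) → ATA (Ile) — missense.
Codon 2: TGT (Cys) → TGG (Trp) — missense.
Codon 3: CAG (Gln) → CAT (His) — missense.
Codon 4: CCG (Pro) → CCC (Pro) — synonymous.
Codon 6: CTT (Leu) → CTA (Leu) — synonymous.
Codon 7: GAT (Asp) → GTT (Val) — missense.
Synonymous: 2 of 6.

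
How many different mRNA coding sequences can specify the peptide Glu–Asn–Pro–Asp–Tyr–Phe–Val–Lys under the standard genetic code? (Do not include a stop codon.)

Glu: 2 codons.
Asn: 2 codons.
Pro: 4 codons.
Asp: 2 codons.
Tyr: 2 codons.
Phe: 2 codons.
Val: 4 codons.
Lys: 2 codons.
2 × 2 × 4 × 2 × 2 × 2 × 4 × 2 = 1024.

1024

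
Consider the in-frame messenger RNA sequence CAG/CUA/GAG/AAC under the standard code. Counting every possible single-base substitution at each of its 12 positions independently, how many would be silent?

7

Codon 1 (CAG, Gln): 1 synonymous substitution.
Codon 2 (CUA, Leu): 4 synonymous substitutions.
Codon 3 (GAG, Glu): 1 synonymous substitution.
Codon 4 (AAC, Asn): 1 synonymous substitution.
Total: 1 + 4 + 1 + 1 = 7.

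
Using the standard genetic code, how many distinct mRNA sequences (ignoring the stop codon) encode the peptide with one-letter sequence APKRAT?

Ala: 4 codons.
Pro: 4 codons.
Lys: 2 codons.
Arg: 6 codons.
Ala: 4 codons.
Thr: 4 codons.
4 × 4 × 2 × 6 × 4 × 4 = 3072.

3072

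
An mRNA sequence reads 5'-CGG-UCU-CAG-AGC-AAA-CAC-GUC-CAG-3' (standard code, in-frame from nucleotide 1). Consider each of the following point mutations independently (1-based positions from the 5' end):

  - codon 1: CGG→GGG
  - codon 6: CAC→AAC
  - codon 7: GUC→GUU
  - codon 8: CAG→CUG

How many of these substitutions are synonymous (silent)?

Codon 1: CGG (Arg) → GGG (Gly) — missense.
Codon 6: CAC (His) → AAC (Asn) — missense.
Codon 7: GUC (Val) → GUU (Val) — synonymous.
Codon 8: CAG (Gln) → CUG (Leu) — missense.
Synonymous: 1 of 4.

1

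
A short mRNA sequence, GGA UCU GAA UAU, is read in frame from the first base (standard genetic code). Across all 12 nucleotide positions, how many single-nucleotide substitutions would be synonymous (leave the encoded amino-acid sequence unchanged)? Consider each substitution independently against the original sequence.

Codon 1 (GGA, Gly): 3 synonymous substitutions.
Codon 2 (UCU, Ser): 3 synonymous substitutions.
Codon 3 (GAA, Glu): 1 synonymous substitution.
Codon 4 (UAU, Tyr): 1 synonymous substitution.
Total: 3 + 3 + 1 + 1 = 8.

8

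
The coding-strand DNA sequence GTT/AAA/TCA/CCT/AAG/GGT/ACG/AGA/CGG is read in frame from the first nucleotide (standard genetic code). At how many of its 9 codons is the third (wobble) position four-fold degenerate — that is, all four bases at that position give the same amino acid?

Codon 1 GTT (Val): third position 4-fold.
Codon 2 AAA (Lys): third position 2-fold.
Codon 3 TCA (Ser): third position 4-fold.
Codon 4 CCT (Pro): third position 4-fold.
Codon 5 AAG (Lys): third position 2-fold.
Codon 6 GGT (Gly): third position 4-fold.
Codon 7 ACG (Thr): third position 4-fold.
Codon 8 AGA (Arg): third position 2-fold.
Codon 9 CGG (Arg): third position 4-fold.
Four-fold degenerate third positions: 6.

6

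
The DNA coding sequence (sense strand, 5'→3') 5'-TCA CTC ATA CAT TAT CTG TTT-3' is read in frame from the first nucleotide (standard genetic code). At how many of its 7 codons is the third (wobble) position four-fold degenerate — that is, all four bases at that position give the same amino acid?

3

Codon 1 TCA (Ser): third position 4-fold.
Codon 2 CTC (Leu): third position 4-fold.
Codon 3 ATA (Ile): third position 3-fold.
Codon 4 CAT (His): third position 2-fold.
Codon 5 TAT (Tyr): third position 2-fold.
Codon 6 CTG (Leu): third position 4-fold.
Codon 7 TTT (Phe): third position 2-fold.
Four-fold degenerate third positions: 3.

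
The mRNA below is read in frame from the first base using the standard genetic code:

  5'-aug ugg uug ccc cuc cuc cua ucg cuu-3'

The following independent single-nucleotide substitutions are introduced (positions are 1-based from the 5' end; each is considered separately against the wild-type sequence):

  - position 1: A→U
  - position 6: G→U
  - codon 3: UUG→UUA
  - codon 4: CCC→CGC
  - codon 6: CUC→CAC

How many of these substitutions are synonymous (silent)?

1

Codon 1: AUG (Met) → UUG (Leu) — missense.
Codon 2: UGG (Trp) → UGU (Cys) — missense.
Codon 3: UUG (Leu) → UUA (Leu) — synonymous.
Codon 4: CCC (Pro) → CGC (Arg) — missense.
Codon 6: CUC (Leu) → CAC (His) — missense.
Synonymous: 1 of 5.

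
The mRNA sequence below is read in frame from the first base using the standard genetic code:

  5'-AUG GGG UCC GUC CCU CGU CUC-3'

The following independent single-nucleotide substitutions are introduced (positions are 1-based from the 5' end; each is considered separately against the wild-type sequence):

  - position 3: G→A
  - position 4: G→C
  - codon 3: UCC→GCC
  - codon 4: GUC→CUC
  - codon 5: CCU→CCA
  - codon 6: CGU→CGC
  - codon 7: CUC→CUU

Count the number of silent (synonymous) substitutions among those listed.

Codon 1: AUG (Met) → AUA (Ile) — missense.
Codon 2: GGG (Gly) → CGG (Arg) — missense.
Codon 3: UCC (Ser) → GCC (Ala) — missense.
Codon 4: GUC (Val) → CUC (Leu) — missense.
Codon 5: CCU (Pro) → CCA (Pro) — synonymous.
Codon 6: CGU (Arg) → CGC (Arg) — synonymous.
Codon 7: CUC (Leu) → CUU (Leu) — synonymous.
Synonymous: 3 of 7.

3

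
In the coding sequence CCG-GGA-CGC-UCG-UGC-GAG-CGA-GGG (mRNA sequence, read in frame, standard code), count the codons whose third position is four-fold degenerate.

Codon 1 CCG (Pro): third position 4-fold.
Codon 2 GGA (Gly): third position 4-fold.
Codon 3 CGC (Arg): third position 4-fold.
Codon 4 UCG (Ser): third position 4-fold.
Codon 5 UGC (Cys): third position 2-fold.
Codon 6 GAG (Glu): third position 2-fold.
Codon 7 CGA (Arg): third position 4-fold.
Codon 8 GGG (Gly): third position 4-fold.
Four-fold degenerate third positions: 6.

6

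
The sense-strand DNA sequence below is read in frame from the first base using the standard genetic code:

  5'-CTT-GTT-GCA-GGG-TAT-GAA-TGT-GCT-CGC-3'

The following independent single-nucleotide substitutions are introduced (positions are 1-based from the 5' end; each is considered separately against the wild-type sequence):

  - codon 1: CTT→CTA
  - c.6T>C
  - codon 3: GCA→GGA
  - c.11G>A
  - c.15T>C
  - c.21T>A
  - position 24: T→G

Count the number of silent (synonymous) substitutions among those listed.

4

Codon 1: CTT (Leu) → CTA (Leu) — synonymous.
Codon 2: GTT (Val) → GTC (Val) — synonymous.
Codon 3: GCA (Ala) → GGA (Gly) — missense.
Codon 4: GGG (Gly) → GAG (Glu) — missense.
Codon 5: TAT (Tyr) → TAC (Tyr) — synonymous.
Codon 7: TGT (Cys) → TGA (Stop) — nonsense.
Codon 8: GCT (Ala) → GCG (Ala) — synonymous.
Synonymous: 4 of 7.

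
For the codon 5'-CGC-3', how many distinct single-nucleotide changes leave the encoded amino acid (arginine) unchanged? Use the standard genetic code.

3

Position 1: none → 0 synonymous.
Position 2: none → 0 synonymous.
Position 3: CGU, CGA, CGG → 3 synonymous.
Total: 0 + 0 + 3 = 3.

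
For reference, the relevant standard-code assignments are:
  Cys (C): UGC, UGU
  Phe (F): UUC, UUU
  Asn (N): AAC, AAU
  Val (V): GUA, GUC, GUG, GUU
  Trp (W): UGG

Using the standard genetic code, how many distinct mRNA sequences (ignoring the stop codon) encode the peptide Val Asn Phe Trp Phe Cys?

64

Val: 4 codons.
Asn: 2 codons.
Phe: 2 codons.
Trp: 1 codon.
Phe: 2 codons.
Cys: 2 codons.
4 × 2 × 2 × 1 × 2 × 2 = 64.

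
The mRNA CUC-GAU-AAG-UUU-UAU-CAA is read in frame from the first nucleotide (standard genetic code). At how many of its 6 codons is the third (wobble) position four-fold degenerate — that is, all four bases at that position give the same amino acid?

1

Codon 1 CUC (Leu): third position 4-fold.
Codon 2 GAU (Asp): third position 2-fold.
Codon 3 AAG (Lys): third position 2-fold.
Codon 4 UUU (Phe): third position 2-fold.
Codon 5 UAU (Tyr): third position 2-fold.
Codon 6 CAA (Gln): third position 2-fold.
Four-fold degenerate third positions: 1.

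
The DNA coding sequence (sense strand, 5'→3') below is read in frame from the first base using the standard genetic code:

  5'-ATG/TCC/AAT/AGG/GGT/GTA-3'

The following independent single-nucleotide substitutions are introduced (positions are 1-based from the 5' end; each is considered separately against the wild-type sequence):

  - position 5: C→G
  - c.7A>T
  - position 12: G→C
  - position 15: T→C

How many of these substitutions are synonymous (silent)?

1

Codon 2: TCC (Ser) → TGC (Cys) — missense.
Codon 3: AAT (Asn) → TAT (Tyr) — missense.
Codon 4: AGG (Arg) → AGC (Ser) — missense.
Codon 5: GGT (Gly) → GGC (Gly) — synonymous.
Synonymous: 1 of 4.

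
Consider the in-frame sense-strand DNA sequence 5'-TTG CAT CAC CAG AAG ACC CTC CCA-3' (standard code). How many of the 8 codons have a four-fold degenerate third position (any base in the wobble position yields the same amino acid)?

3

Codon 1 TTG (Leu): third position 2-fold.
Codon 2 CAT (His): third position 2-fold.
Codon 3 CAC (His): third position 2-fold.
Codon 4 CAG (Gln): third position 2-fold.
Codon 5 AAG (Lys): third position 2-fold.
Codon 6 ACC (Thr): third position 4-fold.
Codon 7 CTC (Leu): third position 4-fold.
Codon 8 CCA (Pro): third position 4-fold.
Four-fold degenerate third positions: 3.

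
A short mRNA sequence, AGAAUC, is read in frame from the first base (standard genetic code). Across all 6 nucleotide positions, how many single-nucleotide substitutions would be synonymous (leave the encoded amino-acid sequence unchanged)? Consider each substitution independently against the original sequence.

Codon 1 (AGA, Arg): 2 synonymous substitutions.
Codon 2 (AUC, Ile): 2 synonymous substitutions.
Total: 2 + 2 = 4.

4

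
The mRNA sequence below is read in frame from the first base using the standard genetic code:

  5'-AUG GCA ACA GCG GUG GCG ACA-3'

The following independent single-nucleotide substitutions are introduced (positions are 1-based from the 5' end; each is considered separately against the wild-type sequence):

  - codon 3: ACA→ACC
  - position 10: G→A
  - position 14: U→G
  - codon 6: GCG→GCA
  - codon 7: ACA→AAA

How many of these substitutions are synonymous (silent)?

2

Codon 3: ACA (Thr) → ACC (Thr) — synonymous.
Codon 4: GCG (Ala) → ACG (Thr) — missense.
Codon 5: GUG (Val) → GGG (Gly) — missense.
Codon 6: GCG (Ala) → GCA (Ala) — synonymous.
Codon 7: ACA (Thr) → AAA (Lys) — missense.
Synonymous: 2 of 5.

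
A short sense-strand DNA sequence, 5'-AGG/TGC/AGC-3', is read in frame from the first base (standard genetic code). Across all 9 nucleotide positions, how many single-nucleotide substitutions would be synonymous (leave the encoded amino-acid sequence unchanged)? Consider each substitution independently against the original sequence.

Codon 1 (AGG, Arg): 2 synonymous substitutions.
Codon 2 (TGC, Cys): 1 synonymous substitution.
Codon 3 (AGC, Ser): 1 synonymous substitution.
Total: 2 + 1 + 1 = 4.

4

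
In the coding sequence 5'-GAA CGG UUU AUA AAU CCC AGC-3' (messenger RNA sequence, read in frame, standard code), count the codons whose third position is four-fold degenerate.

2

Codon 1 GAA (Glu): third position 2-fold.
Codon 2 CGG (Arg): third position 4-fold.
Codon 3 UUU (Phe): third position 2-fold.
Codon 4 AUA (Ile): third position 3-fold.
Codon 5 AAU (Asn): third position 2-fold.
Codon 6 CCC (Pro): third position 4-fold.
Codon 7 AGC (Ser): third position 2-fold.
Four-fold degenerate third positions: 2.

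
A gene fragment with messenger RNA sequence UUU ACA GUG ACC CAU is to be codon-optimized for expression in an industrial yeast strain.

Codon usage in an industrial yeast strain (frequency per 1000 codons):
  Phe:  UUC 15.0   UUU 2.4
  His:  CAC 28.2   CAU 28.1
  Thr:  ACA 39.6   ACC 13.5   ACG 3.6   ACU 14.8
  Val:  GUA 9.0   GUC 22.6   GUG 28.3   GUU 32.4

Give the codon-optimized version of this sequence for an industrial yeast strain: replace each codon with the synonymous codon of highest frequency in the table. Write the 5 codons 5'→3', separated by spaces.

UUC ACA GUU ACA CAC

Codon 1 (Phe): best is UUC at 15.0.
Codon 2 (Thr): best is ACA at 39.6.
Codon 3 (Val): best is GUU at 32.4.
Codon 4 (Thr): best is ACA at 39.6.
Codon 5 (His): best is CAC at 28.2.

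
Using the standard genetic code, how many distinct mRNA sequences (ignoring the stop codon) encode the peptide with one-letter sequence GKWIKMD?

96

Gly: 4 codons.
Lys: 2 codons.
Trp: 1 codon.
Ile: 3 codons.
Lys: 2 codons.
Met: 1 codon.
Asp: 2 codons.
4 × 2 × 1 × 3 × 2 × 1 × 2 = 96.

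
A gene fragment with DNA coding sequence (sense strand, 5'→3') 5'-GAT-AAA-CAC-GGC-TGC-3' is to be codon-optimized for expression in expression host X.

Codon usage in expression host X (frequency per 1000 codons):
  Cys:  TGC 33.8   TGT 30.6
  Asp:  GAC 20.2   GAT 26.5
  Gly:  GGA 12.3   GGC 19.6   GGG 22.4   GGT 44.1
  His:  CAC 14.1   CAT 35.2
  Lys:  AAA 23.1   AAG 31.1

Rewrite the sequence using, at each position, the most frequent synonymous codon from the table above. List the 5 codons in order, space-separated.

Codon 1 (Asp): best is GAT at 26.5.
Codon 2 (Lys): best is AAG at 31.1.
Codon 3 (His): best is CAT at 35.2.
Codon 4 (Gly): best is GGT at 44.1.
Codon 5 (Cys): best is TGC at 33.8.

GAT AAG CAT GGT TGC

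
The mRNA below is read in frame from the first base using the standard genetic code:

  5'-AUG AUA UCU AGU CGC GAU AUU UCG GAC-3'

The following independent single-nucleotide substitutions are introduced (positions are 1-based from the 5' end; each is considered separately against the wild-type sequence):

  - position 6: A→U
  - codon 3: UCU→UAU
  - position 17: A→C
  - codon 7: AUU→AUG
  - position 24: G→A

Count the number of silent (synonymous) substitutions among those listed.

2

Codon 2: AUA (Ile) → AUU (Ile) — synonymous.
Codon 3: UCU (Ser) → UAU (Tyr) — missense.
Codon 6: GAU (Asp) → GCU (Ala) — missense.
Codon 7: AUU (Ile) → AUG (Met) — missense.
Codon 8: UCG (Ser) → UCA (Ser) — synonymous.
Synonymous: 2 of 5.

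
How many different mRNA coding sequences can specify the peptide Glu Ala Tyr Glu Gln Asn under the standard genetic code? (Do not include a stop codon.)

128

Glu: 2 codons.
Ala: 4 codons.
Tyr: 2 codons.
Glu: 2 codons.
Gln: 2 codons.
Asn: 2 codons.
2 × 4 × 2 × 2 × 2 × 2 = 128.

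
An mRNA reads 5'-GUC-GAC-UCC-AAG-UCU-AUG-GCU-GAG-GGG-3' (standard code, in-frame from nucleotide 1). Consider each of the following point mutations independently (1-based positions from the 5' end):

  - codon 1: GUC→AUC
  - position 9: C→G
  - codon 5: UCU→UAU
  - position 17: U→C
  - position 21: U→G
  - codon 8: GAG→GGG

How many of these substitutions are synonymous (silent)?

2

Codon 1: GUC (Val) → AUC (Ile) — missense.
Codon 3: UCC (Ser) → UCG (Ser) — synonymous.
Codon 5: UCU (Ser) → UAU (Tyr) — missense.
Codon 6: AUG (Met) → ACG (Thr) — missense.
Codon 7: GCU (Ala) → GCG (Ala) — synonymous.
Codon 8: GAG (Glu) → GGG (Gly) — missense.
Synonymous: 2 of 6.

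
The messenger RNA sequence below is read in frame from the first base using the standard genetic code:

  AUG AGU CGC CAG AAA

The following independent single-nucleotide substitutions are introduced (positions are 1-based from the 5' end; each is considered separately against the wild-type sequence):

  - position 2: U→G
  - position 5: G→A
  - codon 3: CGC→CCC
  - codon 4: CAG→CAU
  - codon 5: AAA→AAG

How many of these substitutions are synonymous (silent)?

Codon 1: AUG (Met) → AGG (Arg) — missense.
Codon 2: AGU (Ser) → AAU (Asn) — missense.
Codon 3: CGC (Arg) → CCC (Pro) — missense.
Codon 4: CAG (Gln) → CAU (His) — missense.
Codon 5: AAA (Lys) → AAG (Lys) — synonymous.
Synonymous: 1 of 5.

1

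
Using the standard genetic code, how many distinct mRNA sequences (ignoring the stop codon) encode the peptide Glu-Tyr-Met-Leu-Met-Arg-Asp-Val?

Glu: 2 codons.
Tyr: 2 codons.
Met: 1 codon.
Leu: 6 codons.
Met: 1 codon.
Arg: 6 codons.
Asp: 2 codons.
Val: 4 codons.
2 × 2 × 1 × 6 × 1 × 6 × 2 × 4 = 1152.

1152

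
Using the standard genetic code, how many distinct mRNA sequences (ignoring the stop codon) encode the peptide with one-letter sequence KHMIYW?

24

Lys: 2 codons.
His: 2 codons.
Met: 1 codon.
Ile: 3 codons.
Tyr: 2 codons.
Trp: 1 codon.
2 × 2 × 1 × 3 × 2 × 1 = 24.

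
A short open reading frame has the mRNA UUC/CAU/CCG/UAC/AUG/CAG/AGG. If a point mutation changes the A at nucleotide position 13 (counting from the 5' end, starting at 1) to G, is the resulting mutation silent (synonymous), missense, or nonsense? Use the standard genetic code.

missense

Position 13 falls in codon 5: AUG → Met.
After the substitution the codon is GUG → Val.
Met ≠ Val, so this is a missense mutation.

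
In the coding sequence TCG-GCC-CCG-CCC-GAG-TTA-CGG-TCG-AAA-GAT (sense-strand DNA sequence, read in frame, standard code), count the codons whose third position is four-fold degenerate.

6

Codon 1 TCG (Ser): third position 4-fold.
Codon 2 GCC (Ala): third position 4-fold.
Codon 3 CCG (Pro): third position 4-fold.
Codon 4 CCC (Pro): third position 4-fold.
Codon 5 GAG (Glu): third position 2-fold.
Codon 6 TTA (Leu): third position 2-fold.
Codon 7 CGG (Arg): third position 4-fold.
Codon 8 TCG (Ser): third position 4-fold.
Codon 9 AAA (Lys): third position 2-fold.
Codon 10 GAT (Asp): third position 2-fold.
Four-fold degenerate third positions: 6.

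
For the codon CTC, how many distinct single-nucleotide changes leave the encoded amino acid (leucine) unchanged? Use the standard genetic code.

Position 1: none → 0 synonymous.
Position 2: none → 0 synonymous.
Position 3: CTT, CTA, CTG → 3 synonymous.
Total: 0 + 0 + 3 = 3.

3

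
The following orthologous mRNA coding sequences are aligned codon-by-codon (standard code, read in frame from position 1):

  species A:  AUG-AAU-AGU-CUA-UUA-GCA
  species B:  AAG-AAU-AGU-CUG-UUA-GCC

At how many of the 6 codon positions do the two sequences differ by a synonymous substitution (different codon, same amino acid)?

Codon 1: AUG Met / AAG Lys — nonsynonymous.
Codon 2: AAU Asn / AAU Asn — identical.
Codon 3: AGU Ser / AGU Ser — identical.
Codon 4: CUA Leu / CUG Leu — synonymous.
Codon 5: UUA Leu / UUA Leu — identical.
Codon 6: GCA Ala / GCC Ala — synonymous.
Synonymous differences: 2.

2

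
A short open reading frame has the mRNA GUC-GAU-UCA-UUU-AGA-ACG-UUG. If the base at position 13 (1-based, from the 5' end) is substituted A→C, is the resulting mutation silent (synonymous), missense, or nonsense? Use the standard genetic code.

silent

Position 13 falls in codon 5: AGA → Arg.
After the substitution the codon is CGA → Arg.
Both encode Arg, so the change is synonymous.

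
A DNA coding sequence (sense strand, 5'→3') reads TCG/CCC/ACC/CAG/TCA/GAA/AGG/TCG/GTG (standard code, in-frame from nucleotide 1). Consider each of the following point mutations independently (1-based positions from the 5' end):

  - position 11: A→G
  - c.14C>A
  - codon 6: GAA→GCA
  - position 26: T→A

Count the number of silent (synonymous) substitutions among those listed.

Codon 4: CAG (Gln) → CGG (Arg) — missense.
Codon 5: TCA (Ser) → TAA (Stop) — nonsense.
Codon 6: GAA (Glu) → GCA (Ala) — missense.
Codon 9: GTG (Val) → GAG (Glu) — missense.
Synonymous: 0 of 4.

0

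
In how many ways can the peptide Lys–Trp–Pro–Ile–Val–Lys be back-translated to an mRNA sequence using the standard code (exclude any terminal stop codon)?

192

Lys: 2 codons.
Trp: 1 codon.
Pro: 4 codons.
Ile: 3 codons.
Val: 4 codons.
Lys: 2 codons.
2 × 1 × 4 × 3 × 4 × 2 = 192.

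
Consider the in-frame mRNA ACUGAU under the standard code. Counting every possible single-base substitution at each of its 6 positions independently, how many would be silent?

4

Codon 1 (ACU, Thr): 3 synonymous substitutions.
Codon 2 (GAU, Asp): 1 synonymous substitution.
Total: 3 + 1 = 4.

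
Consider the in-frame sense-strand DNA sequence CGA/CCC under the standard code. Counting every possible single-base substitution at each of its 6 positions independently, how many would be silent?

Codon 1 (CGA, Arg): 4 synonymous substitutions.
Codon 2 (CCC, Pro): 3 synonymous substitutions.
Total: 4 + 3 = 7.

7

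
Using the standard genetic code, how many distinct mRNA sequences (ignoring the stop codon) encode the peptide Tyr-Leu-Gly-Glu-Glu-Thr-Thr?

Tyr: 2 codons.
Leu: 6 codons.
Gly: 4 codons.
Glu: 2 codons.
Glu: 2 codons.
Thr: 4 codons.
Thr: 4 codons.
2 × 6 × 4 × 2 × 2 × 4 × 4 = 3072.

3072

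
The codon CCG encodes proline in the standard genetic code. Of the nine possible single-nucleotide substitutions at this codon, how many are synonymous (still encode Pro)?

Position 1: none → 0 synonymous.
Position 2: none → 0 synonymous.
Position 3: CCU, CCC, CCA → 3 synonymous.
Total: 0 + 0 + 3 = 3.

3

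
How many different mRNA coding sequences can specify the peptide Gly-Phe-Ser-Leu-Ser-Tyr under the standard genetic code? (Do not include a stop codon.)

Gly: 4 codons.
Phe: 2 codons.
Ser: 6 codons.
Leu: 6 codons.
Ser: 6 codons.
Tyr: 2 codons.
4 × 2 × 6 × 6 × 6 × 2 = 3456.

3456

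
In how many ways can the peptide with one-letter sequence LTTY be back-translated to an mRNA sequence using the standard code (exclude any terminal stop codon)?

192

Leu: 6 codons.
Thr: 4 codons.
Thr: 4 codons.
Tyr: 2 codons.
6 × 4 × 4 × 2 = 192.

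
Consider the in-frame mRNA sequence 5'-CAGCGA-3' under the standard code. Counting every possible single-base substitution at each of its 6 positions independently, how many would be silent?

Codon 1 (CAG, Gln): 1 synonymous substitution.
Codon 2 (CGA, Arg): 4 synonymous substitutions.
Total: 1 + 4 = 5.

5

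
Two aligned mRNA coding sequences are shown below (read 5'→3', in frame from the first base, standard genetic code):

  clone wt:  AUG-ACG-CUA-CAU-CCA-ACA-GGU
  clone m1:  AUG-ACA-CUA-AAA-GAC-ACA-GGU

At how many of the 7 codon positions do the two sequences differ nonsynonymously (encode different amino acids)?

2

Codon 1: AUG Met / AUG Met — identical.
Codon 2: ACG Thr / ACA Thr — synonymous.
Codon 3: CUA Leu / CUA Leu — identical.
Codon 4: CAU His / AAA Lys — nonsynonymous.
Codon 5: CCA Pro / GAC Asp — nonsynonymous.
Codon 6: ACA Thr / ACA Thr — identical.
Codon 7: GGU Gly / GGU Gly — identical.
Nonsynonymous differences: 2.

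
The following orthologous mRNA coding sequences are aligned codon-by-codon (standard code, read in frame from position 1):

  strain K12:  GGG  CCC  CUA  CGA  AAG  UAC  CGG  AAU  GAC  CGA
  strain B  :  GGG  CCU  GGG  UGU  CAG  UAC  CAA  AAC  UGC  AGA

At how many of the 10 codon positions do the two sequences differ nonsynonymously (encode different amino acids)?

5

Codon 1: GGG Gly / GGG Gly — identical.
Codon 2: CCC Pro / CCU Pro — synonymous.
Codon 3: CUA Leu / GGG Gly — nonsynonymous.
Codon 4: CGA Arg / UGU Cys — nonsynonymous.
Codon 5: AAG Lys / CAG Gln — nonsynonymous.
Codon 6: UAC Tyr / UAC Tyr — identical.
Codon 7: CGG Arg / CAA Gln — nonsynonymous.
Codon 8: AAU Asn / AAC Asn — synonymous.
Codon 9: GAC Asp / UGC Cys — nonsynonymous.
Codon 10: CGA Arg / AGA Arg — synonymous.
Nonsynonymous differences: 5.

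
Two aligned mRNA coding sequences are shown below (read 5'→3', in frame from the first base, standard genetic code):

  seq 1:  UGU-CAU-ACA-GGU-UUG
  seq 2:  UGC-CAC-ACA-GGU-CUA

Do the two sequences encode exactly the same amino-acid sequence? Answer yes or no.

Codon 1: UGU Cys / UGC Cys — synonymous.
Codon 2: CAU His / CAC His — synonymous.
Codon 3: ACA Thr / ACA Thr — identical.
Codon 4: GGU Gly / GGU Gly — identical.
Codon 5: UUG Leu / CUA Leu — synonymous.
Nonsynonymous differences: 0 → same protein.

yes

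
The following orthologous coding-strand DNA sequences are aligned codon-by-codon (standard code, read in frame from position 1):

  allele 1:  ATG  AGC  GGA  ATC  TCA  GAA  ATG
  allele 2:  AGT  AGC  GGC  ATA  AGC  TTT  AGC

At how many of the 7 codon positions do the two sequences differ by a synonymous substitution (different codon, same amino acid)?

3

Codon 1: ATG Met / AGT Ser — nonsynonymous.
Codon 2: AGC Ser / AGC Ser — identical.
Codon 3: GGA Gly / GGC Gly — synonymous.
Codon 4: ATC Ile / ATA Ile — synonymous.
Codon 5: TCA Ser / AGC Ser — synonymous.
Codon 6: GAA Glu / TTT Phe — nonsynonymous.
Codon 7: ATG Met / AGC Ser — nonsynonymous.
Synonymous differences: 3.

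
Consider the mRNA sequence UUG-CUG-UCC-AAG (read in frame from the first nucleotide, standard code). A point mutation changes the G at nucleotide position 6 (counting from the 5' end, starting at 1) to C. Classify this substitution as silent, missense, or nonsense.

silent

Position 6 falls in codon 2: CUG → Leu.
After the substitution the codon is CUC → Leu.
Both encode Leu, so the change is synonymous.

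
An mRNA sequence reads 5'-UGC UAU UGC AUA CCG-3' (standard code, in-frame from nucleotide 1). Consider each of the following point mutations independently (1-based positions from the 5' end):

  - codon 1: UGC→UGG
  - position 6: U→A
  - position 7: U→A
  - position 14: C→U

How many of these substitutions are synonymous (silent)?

0

Codon 1: UGC (Cys) → UGG (Trp) — missense.
Codon 2: UAU (Tyr) → UAA (Stop) — nonsense.
Codon 3: UGC (Cys) → AGC (Ser) — missense.
Codon 5: CCG (Pro) → CUG (Leu) — missense.
Synonymous: 0 of 4.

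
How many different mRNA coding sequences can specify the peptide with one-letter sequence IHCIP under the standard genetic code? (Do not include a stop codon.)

144

Ile: 3 codons.
His: 2 codons.
Cys: 2 codons.
Ile: 3 codons.
Pro: 4 codons.
3 × 2 × 2 × 3 × 4 = 144.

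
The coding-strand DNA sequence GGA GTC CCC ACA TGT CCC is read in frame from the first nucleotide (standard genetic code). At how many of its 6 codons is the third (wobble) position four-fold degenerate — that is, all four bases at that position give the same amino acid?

Codon 1 GGA (Gly): third position 4-fold.
Codon 2 GTC (Val): third position 4-fold.
Codon 3 CCC (Pro): third position 4-fold.
Codon 4 ACA (Thr): third position 4-fold.
Codon 5 TGT (Cys): third position 2-fold.
Codon 6 CCC (Pro): third position 4-fold.
Four-fold degenerate third positions: 5.

5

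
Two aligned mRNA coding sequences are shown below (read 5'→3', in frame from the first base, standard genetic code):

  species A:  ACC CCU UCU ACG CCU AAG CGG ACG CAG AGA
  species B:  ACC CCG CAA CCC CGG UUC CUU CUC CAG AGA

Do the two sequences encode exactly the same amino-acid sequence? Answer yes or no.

Codon 1: ACC Thr / ACC Thr — identical.
Codon 2: CCU Pro / CCG Pro — synonymous.
Codon 3: UCU Ser / CAA Gln — nonsynonymous.
Codon 4: ACG Thr / CCC Pro — nonsynonymous.
Codon 5: CCU Pro / CGG Arg — nonsynonymous.
Codon 6: AAG Lys / UUC Phe — nonsynonymous.
Codon 7: CGG Arg / CUU Leu — nonsynonymous.
Codon 8: ACG Thr / CUC Leu — nonsynonymous.
Codon 9: CAG Gln / CAG Gln — identical.
Codon 10: AGA Arg / AGA Arg — identical.
Nonsynonymous differences: 6 → different protein.

no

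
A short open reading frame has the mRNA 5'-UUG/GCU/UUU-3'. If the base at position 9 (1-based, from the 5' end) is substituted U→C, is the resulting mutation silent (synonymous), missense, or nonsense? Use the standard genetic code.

silent

Position 9 falls in codon 3: UUU → Phe.
After the substitution the codon is UUC → Phe.
Both encode Phe, so the change is synonymous.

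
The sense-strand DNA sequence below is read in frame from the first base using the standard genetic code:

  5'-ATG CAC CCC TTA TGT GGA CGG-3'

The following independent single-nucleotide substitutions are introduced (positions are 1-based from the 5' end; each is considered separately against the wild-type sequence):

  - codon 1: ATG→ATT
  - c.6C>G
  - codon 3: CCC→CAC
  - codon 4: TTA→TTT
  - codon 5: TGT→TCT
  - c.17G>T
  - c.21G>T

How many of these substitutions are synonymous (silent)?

Codon 1: ATG (Met) → ATT (Ile) — missense.
Codon 2: CAC (His) → CAG (Gln) — missense.
Codon 3: CCC (Pro) → CAC (His) — missense.
Codon 4: TTA (Leu) → TTT (Phe) — missense.
Codon 5: TGT (Cys) → TCT (Ser) — missense.
Codon 6: GGA (Gly) → GTA (Val) — missense.
Codon 7: CGG (Arg) → CGT (Arg) — synonymous.
Synonymous: 1 of 7.

1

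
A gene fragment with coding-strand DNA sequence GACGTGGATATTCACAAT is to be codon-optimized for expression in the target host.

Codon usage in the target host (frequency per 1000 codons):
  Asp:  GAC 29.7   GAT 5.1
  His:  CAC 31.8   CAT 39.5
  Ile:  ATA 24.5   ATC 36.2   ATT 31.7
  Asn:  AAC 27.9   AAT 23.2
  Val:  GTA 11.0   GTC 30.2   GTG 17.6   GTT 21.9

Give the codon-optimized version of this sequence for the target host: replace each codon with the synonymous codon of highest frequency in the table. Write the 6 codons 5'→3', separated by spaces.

GAC GTC GAC ATC CAT AAC

Codon 1 (Asp): best is GAC at 29.7.
Codon 2 (Val): best is GTC at 30.2.
Codon 3 (Asp): best is GAC at 29.7.
Codon 4 (Ile): best is ATC at 36.2.
Codon 5 (His): best is CAT at 39.5.
Codon 6 (Asn): best is AAC at 27.9.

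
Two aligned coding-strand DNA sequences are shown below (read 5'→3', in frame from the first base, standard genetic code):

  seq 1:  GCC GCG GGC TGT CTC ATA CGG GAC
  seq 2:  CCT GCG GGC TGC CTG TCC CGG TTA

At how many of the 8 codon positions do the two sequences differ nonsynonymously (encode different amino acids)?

Codon 1: GCC Ala / CCT Pro — nonsynonymous.
Codon 2: GCG Ala / GCG Ala — identical.
Codon 3: GGC Gly / GGC Gly — identical.
Codon 4: TGT Cys / TGC Cys — synonymous.
Codon 5: CTC Leu / CTG Leu — synonymous.
Codon 6: ATA Ile / TCC Ser — nonsynonymous.
Codon 7: CGG Arg / CGG Arg — identical.
Codon 8: GAC Asp / TTA Leu — nonsynonymous.
Nonsynonymous differences: 3.

3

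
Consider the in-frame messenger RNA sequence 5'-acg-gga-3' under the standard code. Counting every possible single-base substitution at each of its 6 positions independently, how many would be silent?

Codon 1 (ACG, Thr): 3 synonymous substitutions.
Codon 2 (GGA, Gly): 3 synonymous substitutions.
Total: 3 + 3 = 6.

6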